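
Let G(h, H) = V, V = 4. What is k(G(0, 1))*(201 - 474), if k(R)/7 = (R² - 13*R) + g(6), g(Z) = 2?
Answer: 64974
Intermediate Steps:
G(h, H) = 4
k(R) = 14 - 91*R + 7*R² (k(R) = 7*((R² - 13*R) + 2) = 7*(2 + R² - 13*R) = 14 - 91*R + 7*R²)
k(G(0, 1))*(201 - 474) = (14 - 91*4 + 7*4²)*(201 - 474) = (14 - 364 + 7*16)*(-273) = (14 - 364 + 112)*(-273) = -238*(-273) = 64974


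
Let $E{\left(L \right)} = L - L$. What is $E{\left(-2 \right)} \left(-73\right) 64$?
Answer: $0$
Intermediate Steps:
$E{\left(L \right)} = 0$
$E{\left(-2 \right)} \left(-73\right) 64 = 0 \left(-73\right) 64 = 0 \cdot 64 = 0$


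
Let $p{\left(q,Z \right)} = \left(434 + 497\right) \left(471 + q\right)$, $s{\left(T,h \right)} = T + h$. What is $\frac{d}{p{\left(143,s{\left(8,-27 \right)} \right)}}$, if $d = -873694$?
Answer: $- \frac{436847}{285817} \approx -1.5284$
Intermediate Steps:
$p{\left(q,Z \right)} = 438501 + 931 q$ ($p{\left(q,Z \right)} = 931 \left(471 + q\right) = 438501 + 931 q$)
$\frac{d}{p{\left(143,s{\left(8,-27 \right)} \right)}} = - \frac{873694}{438501 + 931 \cdot 143} = - \frac{873694}{438501 + 133133} = - \frac{873694}{571634} = \left(-873694\right) \frac{1}{571634} = - \frac{436847}{285817}$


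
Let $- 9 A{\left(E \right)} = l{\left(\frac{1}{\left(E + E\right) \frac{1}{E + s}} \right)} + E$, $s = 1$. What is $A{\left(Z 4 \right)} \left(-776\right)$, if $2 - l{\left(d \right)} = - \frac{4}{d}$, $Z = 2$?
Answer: $\frac{119504}{81} \approx 1475.4$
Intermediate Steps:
$l{\left(d \right)} = 2 + \frac{4}{d}$ ($l{\left(d \right)} = 2 - - \frac{4}{d} = 2 + \frac{4}{d}$)
$A{\left(E \right)} = - \frac{2}{9} - \frac{E}{9} - \frac{8 E}{9 \left(1 + E\right)}$ ($A{\left(E \right)} = - \frac{\left(2 + \frac{4}{\frac{1}{\left(E + E\right) \frac{1}{E + 1}}}\right) + E}{9} = - \frac{\left(2 + \frac{4}{\frac{1}{2 E \frac{1}{1 + E}}}\right) + E}{9} = - \frac{\left(2 + \frac{4}{\frac{1}{2} \frac{1}{E} \left(1 + E\right)}\right) + E}{9} = - \frac{\left(2 + 4 \frac{2 E}{1 + E}\right) + E}{9} = - \frac{\left(2 + \frac{8 E}{1 + E}\right) + E}{9} = - \frac{2 + E + \frac{8 E}{1 + E}}{9} = - \frac{2}{9} - \frac{E}{9} - \frac{8 E}{9 \left(1 + E\right)}$)
$A{\left(Z 4 \right)} \left(-776\right) = \frac{-2 - \left(2 \cdot 4\right)^{2} - 11 \cdot 2 \cdot 4}{9 \left(1 + 2 \cdot 4\right)} \left(-776\right) = \frac{-2 - 8^{2} - 88}{9 \left(1 + 8\right)} \left(-776\right) = \frac{-2 - 64 - 88}{9 \cdot 9} \left(-776\right) = \frac{1}{9} \cdot \frac{1}{9} \left(-2 - 64 - 88\right) \left(-776\right) = \frac{1}{9} \cdot \frac{1}{9} \left(-154\right) \left(-776\right) = \left(- \frac{154}{81}\right) \left(-776\right) = \frac{119504}{81}$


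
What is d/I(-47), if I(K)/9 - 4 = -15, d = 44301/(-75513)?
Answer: 14767/2491929 ≈ 0.0059259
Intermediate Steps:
d = -14767/25171 (d = 44301*(-1/75513) = -14767/25171 ≈ -0.58667)
I(K) = -99 (I(K) = 36 + 9*(-15) = 36 - 135 = -99)
d/I(-47) = -14767/25171/(-99) = -14767/25171*(-1/99) = 14767/2491929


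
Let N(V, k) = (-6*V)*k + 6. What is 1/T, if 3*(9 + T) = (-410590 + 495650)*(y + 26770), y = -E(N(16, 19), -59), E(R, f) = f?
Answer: 1/760691571 ≈ 1.3146e-9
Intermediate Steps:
N(V, k) = 6 - 6*V*k (N(V, k) = -6*V*k + 6 = 6 - 6*V*k)
y = 59 (y = -1*(-59) = 59)
T = 760691571 (T = -9 + ((-410590 + 495650)*(59 + 26770))/3 = -9 + (85060*26829)/3 = -9 + (⅓)*2282074740 = -9 + 760691580 = 760691571)
1/T = 1/760691571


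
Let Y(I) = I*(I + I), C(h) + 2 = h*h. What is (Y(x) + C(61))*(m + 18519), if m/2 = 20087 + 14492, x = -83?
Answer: 1534084469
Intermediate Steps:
C(h) = -2 + h² (C(h) = -2 + h*h = -2 + h²)
Y(I) = 2*I² (Y(I) = I*(2*I) = 2*I²)
m = 69158 (m = 2*(20087 + 14492) = 2*34579 = 69158)
(Y(x) + C(61))*(m + 18519) = (2*(-83)² + (-2 + 61²))*(69158 + 18519) = (2*6889 + (-2 + 3721))*87677 = (13778 + 3719)*87677 = 17497*87677 = 1534084469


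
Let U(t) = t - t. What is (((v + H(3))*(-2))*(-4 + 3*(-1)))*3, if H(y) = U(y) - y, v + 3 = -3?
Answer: -378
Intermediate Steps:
U(t) = 0
v = -6 (v = -3 - 3 = -6)
H(y) = -y (H(y) = 0 - y = -y)
(((v + H(3))*(-2))*(-4 + 3*(-1)))*3 = (((-6 - 1*3)*(-2))*(-4 + 3*(-1)))*3 = (((-6 - 3)*(-2))*(-4 - 3))*3 = (-9*(-2)*(-7))*3 = (18*(-7))*3 = -126*3 = -378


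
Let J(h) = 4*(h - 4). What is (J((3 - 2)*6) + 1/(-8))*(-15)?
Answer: -945/8 ≈ -118.13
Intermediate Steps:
J(h) = -16 + 4*h (J(h) = 4*(-4 + h) = -16 + 4*h)
(J((3 - 2)*6) + 1/(-8))*(-15) = ((-16 + 4*((3 - 2)*6)) + 1/(-8))*(-15) = ((-16 + 4*(1*6)) - 1/8)*(-15) = ((-16 + 4*6) - 1/8)*(-15) = ((-16 + 24) - 1/8)*(-15) = (8 - 1/8)*(-15) = (63/8)*(-15) = -945/8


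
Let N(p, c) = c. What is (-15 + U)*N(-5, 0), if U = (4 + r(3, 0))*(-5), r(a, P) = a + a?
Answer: 0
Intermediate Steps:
r(a, P) = 2*a
U = -50 (U = (4 + 2*3)*(-5) = (4 + 6)*(-5) = 10*(-5) = -50)
(-15 + U)*N(-5, 0) = (-15 - 50)*0 = -65*0 = 0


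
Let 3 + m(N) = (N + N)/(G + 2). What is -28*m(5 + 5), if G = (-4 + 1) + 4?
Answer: -308/3 ≈ -102.67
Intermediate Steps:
G = 1 (G = -3 + 4 = 1)
m(N) = -3 + 2*N/3 (m(N) = -3 + (N + N)/(1 + 2) = -3 + (2*N)/3 = -3 + (2*N)*(⅓) = -3 + 2*N/3)
-28*m(5 + 5) = -28*(-3 + 2*(5 + 5)/3) = -28*(-3 + (⅔)*10) = -28*(-3 + 20/3) = -28*11/3 = -308/3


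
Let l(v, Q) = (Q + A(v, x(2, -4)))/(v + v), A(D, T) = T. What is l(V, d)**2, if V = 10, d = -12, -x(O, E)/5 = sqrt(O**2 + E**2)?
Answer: 161/100 + 3*sqrt(5)/5 ≈ 2.9516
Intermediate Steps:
x(O, E) = -5*sqrt(E**2 + O**2) (x(O, E) = -5*sqrt(O**2 + E**2) = -5*sqrt(E**2 + O**2))
l(v, Q) = (Q - 10*sqrt(5))/(2*v) (l(v, Q) = (Q - 5*sqrt((-4)**2 + 2**2))/(v + v) = (Q - 5*sqrt(16 + 4))/((2*v)) = (Q - 10*sqrt(5))*(1/(2*v)) = (Q - 10*sqrt(5))/(2*v))
l(V, d)**2 = ((1/2)*(-12 - 10*sqrt(5))/10)**2 = ((1/2)*(1/10)*(-12 - 10*sqrt(5)))**2 = (-3/5 - sqrt(5)/2)**2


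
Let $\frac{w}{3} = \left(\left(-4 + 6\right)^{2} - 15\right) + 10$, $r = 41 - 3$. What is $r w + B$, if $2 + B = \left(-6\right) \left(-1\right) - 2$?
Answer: $-112$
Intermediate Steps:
$r = 38$ ($r = 41 - 3 = 38$)
$B = 2$ ($B = -2 - -4 = -2 + \left(6 - 2\right) = -2 + 4 = 2$)
$w = -3$ ($w = 3 \left(\left(\left(-4 + 6\right)^{2} - 15\right) + 10\right) = 3 \left(\left(2^{2} - 15\right) + 10\right) = 3 \left(\left(4 - 15\right) + 10\right) = 3 \left(-11 + 10\right) = 3 \left(-1\right) = -3$)
$r w + B = 38 \left(-3\right) + 2 = -114 + 2 = -112$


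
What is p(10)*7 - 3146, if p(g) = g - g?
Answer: -3146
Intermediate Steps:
p(g) = 0
p(10)*7 - 3146 = 0*7 - 3146 = 0 - 3146 = -3146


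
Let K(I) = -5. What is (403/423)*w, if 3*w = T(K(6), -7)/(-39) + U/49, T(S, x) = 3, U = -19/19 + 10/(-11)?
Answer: -3596/97713 ≈ -0.036802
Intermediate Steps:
U = -21/11 (U = -19*1/19 + 10*(-1/11) = -1 - 10/11 = -21/11 ≈ -1.9091)
w = -116/3003 (w = (3/(-39) - 21/11/49)/3 = (3*(-1/39) - 21/11*1/49)/3 = (-1/13 - 3/77)/3 = (⅓)*(-116/1001) = -116/3003 ≈ -0.038628)
(403/423)*w = (403/423)*(-116/3003) = -3596/97713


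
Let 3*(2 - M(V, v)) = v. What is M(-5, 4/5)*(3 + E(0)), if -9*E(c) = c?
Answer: 26/5 ≈ 5.2000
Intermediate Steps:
E(c) = -c/9
M(V, v) = 2 - v/3
M(-5, 4/5)*(3 + E(0)) = (2 - 4/(3*5))*(3 - ⅑*0) = (2 - 4/(3*5))*(3 + 0) = (2 - ⅓*⅘)*3 = (2 - 4/15)*3 = (26/15)*3 = 26/5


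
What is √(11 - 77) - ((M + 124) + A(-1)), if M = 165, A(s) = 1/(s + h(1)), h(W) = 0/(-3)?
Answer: -288 + I*√66 ≈ -288.0 + 8.124*I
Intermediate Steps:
h(W) = 0 (h(W) = 0*(-⅓) = 0)
A(s) = 1/s (A(s) = 1/(s + 0) = 1/s)
√(11 - 77) - ((M + 124) + A(-1)) = √(11 - 77) - ((165 + 124) + 1/(-1)) = √(-66) - (289 - 1) = I*√66 - 1*288 = I*√66 - 288 = -288 + I*√66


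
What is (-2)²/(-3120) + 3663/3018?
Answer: 475687/392340 ≈ 1.2124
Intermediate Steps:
(-2)²/(-3120) + 3663/3018 = 4*(-1/3120) + 3663*(1/3018) = -1/780 + 1221/1006 = 475687/392340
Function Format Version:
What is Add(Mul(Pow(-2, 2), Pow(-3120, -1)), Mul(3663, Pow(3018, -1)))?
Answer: Rational(475687, 392340) ≈ 1.2124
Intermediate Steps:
Add(Mul(Pow(-2, 2), Pow(-3120, -1)), Mul(3663, Pow(3018, -1))) = Add(Mul(4, Rational(-1, 3120)), Mul(3663, Rational(1, 3018))) = Add(Rational(-1, 780), Rational(1221, 1006)) = Rational(475687, 392340)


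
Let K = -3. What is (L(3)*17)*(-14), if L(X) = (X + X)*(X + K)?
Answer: 0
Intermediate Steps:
L(X) = 2*X*(-3 + X) (L(X) = (X + X)*(X - 3) = (2*X)*(-3 + X) = 2*X*(-3 + X))
(L(3)*17)*(-14) = ((2*3*(-3 + 3))*17)*(-14) = ((2*3*0)*17)*(-14) = (0*17)*(-14) = 0*(-14) = 0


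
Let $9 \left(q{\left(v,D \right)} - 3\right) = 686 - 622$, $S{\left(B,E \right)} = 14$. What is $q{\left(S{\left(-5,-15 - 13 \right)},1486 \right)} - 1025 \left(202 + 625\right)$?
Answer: $- \frac{7628984}{9} \approx -8.4767 \cdot 10^{5}$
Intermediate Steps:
$q{\left(v,D \right)} = \frac{91}{9}$ ($q{\left(v,D \right)} = 3 + \frac{686 - 622}{9} = 3 + \frac{1}{9} \cdot 64 = 3 + \frac{64}{9} = \frac{91}{9}$)
$q{\left(S{\left(-5,-15 - 13 \right)},1486 \right)} - 1025 \left(202 + 625\right) = \frac{91}{9} - 1025 \left(202 + 625\right) = \frac{91}{9} - 847675 = - \frac{7628984}{9}$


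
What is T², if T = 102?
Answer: 10404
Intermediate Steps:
T² = 102² = 10404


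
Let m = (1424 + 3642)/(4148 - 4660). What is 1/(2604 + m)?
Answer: 256/664091 ≈ 0.00038549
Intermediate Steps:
m = -2533/256 (m = 5066/(-512) = 5066*(-1/512) = -2533/256 ≈ -9.8945)
1/(2604 + m) = 1/(2604 - 2533/256) = 1/(664091/256) = 256/664091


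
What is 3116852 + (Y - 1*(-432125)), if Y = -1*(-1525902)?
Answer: 5074879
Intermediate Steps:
Y = 1525902
3116852 + (Y - 1*(-432125)) = 3116852 + (1525902 - 1*(-432125)) = 3116852 + (1525902 + 432125) = 3116852 + 1958027 = 5074879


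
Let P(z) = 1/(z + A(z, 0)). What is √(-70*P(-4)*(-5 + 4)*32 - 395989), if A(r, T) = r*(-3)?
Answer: I*√395709 ≈ 629.05*I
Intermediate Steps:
A(r, T) = -3*r
P(z) = -1/(2*z) (P(z) = 1/(z - 3*z) = 1/(-2*z) = -1/(2*z))
√(-70*P(-4)*(-5 + 4)*32 - 395989) = √(-70*(-½/(-4))*(-5 + 4)*32 - 395989) = √(-70*(-½*(-¼))*(-1)*32 - 395989) = √(-35*(-1)/4*32 - 395989) = √(-70*(-⅛)*32 - 395989) = √((35/4)*32 - 395989) = √(280 - 395989) = √(-395709) = I*√395709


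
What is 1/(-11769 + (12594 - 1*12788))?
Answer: -1/11963 ≈ -8.3591e-5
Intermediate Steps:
1/(-11769 + (12594 - 1*12788)) = 1/(-11769 + (12594 - 12788)) = 1/(-11769 - 194) = 1/(-11963) = -1/11963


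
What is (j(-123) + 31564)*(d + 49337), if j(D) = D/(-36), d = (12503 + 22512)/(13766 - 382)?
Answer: 250150850285207/160608 ≈ 1.5575e+9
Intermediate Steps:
d = 35015/13384 ≈ 2.6162
j(D) = -D/36 (j(D) = D*(-1/36) = -D/36)
(j(-123) + 31564)*(d + 49337) = (-1/36*(-123) + 31564)*(35015/13384 + 49337) = (41/12 + 31564)*(660361423/13384) = (378809/12)*(660361423/13384) = 250150850285207/160608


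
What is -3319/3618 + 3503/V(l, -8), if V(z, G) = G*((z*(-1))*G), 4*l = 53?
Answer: -7744183/1534032 ≈ -5.0483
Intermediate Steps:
l = 53/4 (l = (¼)*53 = 53/4 ≈ 13.250)
V(z, G) = -z*G² (V(z, G) = G*((-z)*G) = G*(-G*z) = -z*G²)
-3319/3618 + 3503/V(l, -8) = -3319/3618 + 3503/((-1*53/4*(-8)²)) = -3319*1/3618 + 3503/((-1*53/4*64)) = -3319/3618 + 3503/(-848) = -3319/3618 + 3503*(-1/848) = -3319/3618 - 3503/848 = -7744183/1534032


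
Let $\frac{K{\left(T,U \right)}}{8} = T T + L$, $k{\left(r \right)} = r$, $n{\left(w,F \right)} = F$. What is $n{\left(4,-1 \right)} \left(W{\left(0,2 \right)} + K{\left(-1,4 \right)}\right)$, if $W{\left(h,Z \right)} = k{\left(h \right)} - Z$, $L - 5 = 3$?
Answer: $-70$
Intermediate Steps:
$L = 8$ ($L = 5 + 3 = 8$)
$K{\left(T,U \right)} = 64 + 8 T^{2}$ ($K{\left(T,U \right)} = 8 \left(T T + 8\right) = 8 \left(T^{2} + 8\right) = 8 \left(8 + T^{2}\right) = 64 + 8 T^{2}$)
$W{\left(h,Z \right)} = h - Z$
$n{\left(4,-1 \right)} \left(W{\left(0,2 \right)} + K{\left(-1,4 \right)}\right) = - (\left(0 - 2\right) + \left(64 + 8 \left(-1\right)^{2}\right)) = - (\left(0 - 2\right) + \left(64 + 8 \cdot 1\right)) = - (-2 + \left(64 + 8\right)) = - (-2 + 72) = \left(-1\right) 70 = -70$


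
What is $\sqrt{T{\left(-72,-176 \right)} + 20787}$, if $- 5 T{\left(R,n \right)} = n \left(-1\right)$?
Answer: $\frac{\sqrt{518795}}{5} \approx 144.05$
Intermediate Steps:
$T{\left(R,n \right)} = \frac{n}{5}$ ($T{\left(R,n \right)} = - \frac{n \left(-1\right)}{5} = - \frac{\left(-1\right) n}{5} = \frac{n}{5}$)
$\sqrt{T{\left(-72,-176 \right)} + 20787} = \sqrt{\frac{1}{5} \left(-176\right) + 20787} = \sqrt{- \frac{176}{5} + 20787} = \sqrt{\frac{103759}{5}} = \frac{\sqrt{518795}}{5}$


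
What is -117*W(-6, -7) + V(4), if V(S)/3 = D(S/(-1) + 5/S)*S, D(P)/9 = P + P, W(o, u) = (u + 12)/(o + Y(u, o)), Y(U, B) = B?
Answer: -2181/4 ≈ -545.25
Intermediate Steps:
W(o, u) = (12 + u)/(2*o) (W(o, u) = (u + 12)/(o + o) = (12 + u)/((2*o)) = (12 + u)*(1/(2*o)) = (12 + u)/(2*o))
D(P) = 18*P (D(P) = 9*(P + P) = 9*(2*P) = 18*P)
V(S) = 3*S*(-18*S + 90/S) (V(S) = 3*((18*(S/(-1) + 5/S))*S) = 3*((18*(S*(-1) + 5/S))*S) = 3*((18*(-S + 5/S))*S) = 3*((-18*S + 90/S)*S) = 3*(S*(-18*S + 90/S)) = 3*S*(-18*S + 90/S))
-117*W(-6, -7) + V(4) = -117*(12 - 7)/(2*(-6)) + (270 - 54*4²) = -117*(-1)*5/(2*6) + (270 - 54*16) = -117*(-5/12) + (270 - 864) = 195/4 - 594 = -2181/4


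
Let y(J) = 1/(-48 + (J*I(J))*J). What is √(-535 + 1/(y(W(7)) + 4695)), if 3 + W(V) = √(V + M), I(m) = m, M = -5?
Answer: √(-233599097 + 72842896*√2)/√(436634 - 136155*√2) ≈ 23.13*I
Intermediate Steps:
W(V) = -3 + √(-5 + V) (W(V) = -3 + √(V - 5) = -3 + √(-5 + V))
y(J) = 1/(-48 + J³) (y(J) = 1/(-48 + (J*J)*J) = 1/(-48 + J²*J) = 1/(-48 + J³))
√(-535 + 1/(y(W(7)) + 4695)) = √(-535 + 1/(1/(-48 + (-3 + √(-5 + 7))³) + 4695)) = √(-535 + 1/(1/(-48 + (-3 + √2)³) + 4695)) = √(-535 + 1/(4695 + 1/(-48 + (-3 + √2)³)))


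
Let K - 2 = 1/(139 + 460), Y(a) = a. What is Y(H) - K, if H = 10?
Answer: 4791/599 ≈ 7.9983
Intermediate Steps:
K = 1199/599 (K = 2 + 1/(139 + 460) = 2 + 1/599 = 1199/599 ≈ 2.0017)
Y(H) - K = 10 - 1*1199/599 = 10 - 1199/599 = 4791/599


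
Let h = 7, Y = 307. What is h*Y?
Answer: 2149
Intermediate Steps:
h*Y = 7*307 = 2149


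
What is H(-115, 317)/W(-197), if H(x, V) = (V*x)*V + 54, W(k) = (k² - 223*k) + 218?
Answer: -11556181/82958 ≈ -139.30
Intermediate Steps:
W(k) = 218 + k² - 223*k
H(x, V) = 54 + x*V² (H(x, V) = x*V² + 54 = 54 + x*V²)
H(-115, 317)/W(-197) = (54 - 115*317²)/(218 + (-197)² - 223*(-197)) = (54 - 115*100489)/(218 + 38809 + 43931) = (54 - 11556235)/82958 = -11556181*1/82958 = -11556181/82958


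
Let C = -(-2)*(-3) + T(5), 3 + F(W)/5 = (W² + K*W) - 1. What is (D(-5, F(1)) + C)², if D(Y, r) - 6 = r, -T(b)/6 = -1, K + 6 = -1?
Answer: 1936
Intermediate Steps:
K = -7 (K = -6 - 1 = -7)
F(W) = -20 - 35*W + 5*W² (F(W) = -15 + 5*((W² - 7*W) - 1) = -15 + 5*(-1 + W² - 7*W) = -15 + (-5 - 35*W + 5*W²) = -20 - 35*W + 5*W²)
T(b) = 6 (T(b) = -6*(-1) = 6)
D(Y, r) = 6 + r
C = 0 (C = -(-2)*(-3) + 6 = -2*3 + 6 = -6 + 6 = 0)
(D(-5, F(1)) + C)² = ((6 + (-20 - 35*1 + 5*1²)) + 0)² = ((6 + (-20 - 35 + 5*1)) + 0)² = ((6 + (-20 - 35 + 5)) + 0)² = ((6 - 50) + 0)² = (-44 + 0)² = (-44)² = 1936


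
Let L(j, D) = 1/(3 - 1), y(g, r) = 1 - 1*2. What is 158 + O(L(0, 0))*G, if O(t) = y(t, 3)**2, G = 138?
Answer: 296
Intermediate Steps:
y(g, r) = -1 (y(g, r) = 1 - 2 = -1)
L(j, D) = 1/2
O(t) = 1 (O(t) = (-1)**2 = 1)
158 + O(L(0, 0))*G = 158 + 1*138 = 158 + 138 = 296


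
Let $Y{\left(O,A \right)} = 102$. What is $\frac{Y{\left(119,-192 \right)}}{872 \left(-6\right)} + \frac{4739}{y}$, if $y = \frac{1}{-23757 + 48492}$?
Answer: $\frac{102215111863}{872} \approx 1.1722 \cdot 10^{8}$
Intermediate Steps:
$y = \frac{1}{24735} \approx 4.0429 \cdot 10^{-5}$
$\frac{Y{\left(119,-192 \right)}}{872 \left(-6\right)} + \frac{4739}{y} = \frac{102}{872 \left(-6\right)} + 4739 \frac{1}{\frac{1}{24735}} = \frac{102}{-5232} + 4739 \cdot 24735 = 102 \left(- \frac{1}{5232}\right) + 117219165 = - \frac{17}{872} + 117219165 = \frac{102215111863}{872}$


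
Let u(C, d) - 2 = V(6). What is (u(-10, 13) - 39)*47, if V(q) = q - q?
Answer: -1739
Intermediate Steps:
V(q) = 0
u(C, d) = 2 (u(C, d) = 2 + 0 = 2)
(u(-10, 13) - 39)*47 = (2 - 39)*47 = -37*47 = -1739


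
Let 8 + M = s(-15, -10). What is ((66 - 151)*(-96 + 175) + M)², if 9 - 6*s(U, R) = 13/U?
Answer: 91482656521/2025 ≈ 4.5177e+7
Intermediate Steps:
s(U, R) = 3/2 - 13/(6*U)
M = -286/45 (M = -8 + (⅙)*(-13 + 9*(-15))/(-15) = -8 + (⅙)*(-1/15)*(-13 - 135) = -8 + (⅙)*(-1/15)*(-148) = -8 + 74/45 = -286/45 ≈ -6.3556)
((66 - 151)*(-96 + 175) + M)² = ((66 - 151)*(-96 + 175) - 286/45)² = (-85*79 - 286/45)² = (-6715 - 286/45)² = (-302461/45)² = 91482656521/2025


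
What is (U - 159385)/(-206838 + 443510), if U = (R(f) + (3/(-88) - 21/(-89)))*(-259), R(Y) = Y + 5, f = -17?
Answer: -1224370943/1853615104 ≈ -0.66053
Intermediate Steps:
R(Y) = 5 + Y
U = 23932377/7832 (U = ((5 - 17) + (3/(-88) - 21/(-89)))*(-259) = (-12 + (3*(-1/88) - 21*(-1/89)))*(-259) = (-12 + (-3/88 + 21/89))*(-259) = (-12 + 1581/7832)*(-259) = -92403/7832*(-259) = 23932377/7832 ≈ 3055.7)
(U - 159385)/(-206838 + 443510) = (23932377/7832 - 159385)/(-206838 + 443510) = -1224370943/7832/236672 = -1224370943/7832*1/236672 = -1224370943/1853615104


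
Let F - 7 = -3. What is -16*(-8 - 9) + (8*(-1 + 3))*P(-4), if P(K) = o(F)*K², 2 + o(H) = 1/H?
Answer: -176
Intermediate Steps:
F = 4 (F = 7 - 3 = 4)
o(H) = -2 + 1/H
P(K) = -7*K²/4 (P(K) = (-2 + 1/4)*K² = (-2 + ¼)*K² = -7*K²/4)
-16*(-8 - 9) + (8*(-1 + 3))*P(-4) = -16*(-8 - 9) + (8*(-1 + 3))*(-7/4*(-4)²) = -16*(-17) + (8*2)*(-7/4*16) = 272 + 16*(-28) = 272 - 448 = -176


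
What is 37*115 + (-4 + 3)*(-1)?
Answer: 4256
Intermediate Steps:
37*115 + (-4 + 3)*(-1) = 4255 - 1*(-1) = 4255 + 1 = 4256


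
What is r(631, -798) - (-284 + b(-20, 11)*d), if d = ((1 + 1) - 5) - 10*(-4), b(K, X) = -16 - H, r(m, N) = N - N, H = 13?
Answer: 1357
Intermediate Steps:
r(m, N) = 0
b(K, X) = -29 (b(K, X) = -16 - 1*13 = -16 - 13 = -29)
d = 37 (d = (2 - 5) + 40 = -3 + 40 = 37)
r(631, -798) - (-284 + b(-20, 11)*d) = 0 - (-284 - 29*37) = 0 - (-284 - 1073) = 0 - 1*(-1357) = 0 + 1357 = 1357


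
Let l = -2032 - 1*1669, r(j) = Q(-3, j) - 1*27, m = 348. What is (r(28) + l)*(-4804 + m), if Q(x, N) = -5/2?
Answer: 16623108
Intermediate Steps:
Q(x, N) = -5/2 (Q(x, N) = -5*½ = -5/2)
r(j) = -59/2 (r(j) = -5/2 - 1*27 = -5/2 - 27 = -59/2)
l = -3701 (l = -2032 - 1669 = -3701)
(r(28) + l)*(-4804 + m) = (-59/2 - 3701)*(-4804 + 348) = -7461/2*(-4456) = 16623108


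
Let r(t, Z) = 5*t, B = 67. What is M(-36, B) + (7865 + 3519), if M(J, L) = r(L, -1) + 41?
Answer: 11760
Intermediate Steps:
M(J, L) = 41 + 5*L (M(J, L) = 5*L + 41 = 41 + 5*L)
M(-36, B) + (7865 + 3519) = (41 + 5*67) + (7865 + 3519) = (41 + 335) + 11384 = 376 + 11384 = 11760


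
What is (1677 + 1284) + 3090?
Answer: 6051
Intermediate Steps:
(1677 + 1284) + 3090 = 2961 + 3090 = 6051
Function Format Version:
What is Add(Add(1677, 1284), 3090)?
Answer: 6051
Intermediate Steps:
Add(Add(1677, 1284), 3090) = Add(2961, 3090) = 6051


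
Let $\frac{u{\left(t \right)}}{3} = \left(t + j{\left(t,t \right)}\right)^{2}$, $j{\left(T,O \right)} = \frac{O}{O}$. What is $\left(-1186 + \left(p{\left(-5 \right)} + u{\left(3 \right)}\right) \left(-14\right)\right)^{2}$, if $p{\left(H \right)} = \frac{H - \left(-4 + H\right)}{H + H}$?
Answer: $\frac{85784644}{25} \approx 3.4314 \cdot 10^{6}$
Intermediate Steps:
$j{\left(T,O \right)} = 1$
$p{\left(H \right)} = \frac{2}{H}$ ($p{\left(H \right)} = \frac{4}{2 H} = 4 \frac{1}{2 H} = \frac{2}{H}$)
$u{\left(t \right)} = 3 \left(1 + t\right)^{2}$ ($u{\left(t \right)} = 3 \left(t + 1\right)^{2} = 3 \left(1 + t\right)^{2}$)
$\left(-1186 + \left(p{\left(-5 \right)} + u{\left(3 \right)}\right) \left(-14\right)\right)^{2} = \left(-1186 + \left(\frac{2}{-5} + 3 \left(1 + 3\right)^{2}\right) \left(-14\right)\right)^{2} = \left(-1186 + \left(2 \left(- \frac{1}{5}\right) + 3 \cdot 4^{2}\right) \left(-14\right)\right)^{2} = \left(-1186 + \left(- \frac{2}{5} + 3 \cdot 16\right) \left(-14\right)\right)^{2} = \left(-1186 + \left(- \frac{2}{5} + 48\right) \left(-14\right)\right)^{2} = \left(-1186 + \frac{238}{5} \left(-14\right)\right)^{2} = \left(-1186 - \frac{3332}{5}\right)^{2} = \left(- \frac{9262}{5}\right)^{2} = \frac{85784644}{25}$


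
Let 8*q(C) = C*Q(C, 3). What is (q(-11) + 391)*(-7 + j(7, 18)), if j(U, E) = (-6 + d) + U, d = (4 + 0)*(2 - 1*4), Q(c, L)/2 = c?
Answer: -11795/2 ≈ -5897.5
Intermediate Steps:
Q(c, L) = 2*c
d = -8 (d = 4*(2 - 4) = 4*(-2) = -8)
j(U, E) = -14 + U (j(U, E) = (-6 - 8) + U = -14 + U)
q(C) = C²/4 (q(C) = (C*(2*C))/8 = (2*C²)/8 = C²/4)
(q(-11) + 391)*(-7 + j(7, 18)) = ((¼)*(-11)² + 391)*(-7 + (-14 + 7)) = ((¼)*121 + 391)*(-7 - 7) = (121/4 + 391)*(-14) = (1685/4)*(-14) = -11795/2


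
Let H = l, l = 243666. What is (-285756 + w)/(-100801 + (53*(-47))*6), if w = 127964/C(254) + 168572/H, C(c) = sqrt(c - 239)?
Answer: 34814426462/14101804251 - 127964*sqrt(15)/1736205 ≈ 2.1833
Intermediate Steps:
C(c) = sqrt(-239 + c)
H = 243666
w = 84286/121833 + 127964*sqrt(15)/15 (w = 127964/(sqrt(-239 + 254)) + 168572/243666 = 127964/(sqrt(15)) + 168572*(1/243666) = 127964*(sqrt(15)/15) + 84286/121833 = 127964*sqrt(15)/15 + 84286/121833 = 84286/121833 + 127964*sqrt(15)/15 ≈ 33041.)
(-285756 + w)/(-100801 + (53*(-47))*6) = (-285756 + (84286/121833 + 127964*sqrt(15)/15))/(-100801 + (53*(-47))*6) = (-34814426462/121833 + 127964*sqrt(15)/15)/(-100801 - 2491*6) = (-34814426462/121833 + 127964*sqrt(15)/15)/(-100801 - 14946) = (-34814426462/121833 + 127964*sqrt(15)/15)/(-115747) = (-34814426462/121833 + 127964*sqrt(15)/15)*(-1/115747) = 34814426462/14101804251 - 127964*sqrt(15)/1736205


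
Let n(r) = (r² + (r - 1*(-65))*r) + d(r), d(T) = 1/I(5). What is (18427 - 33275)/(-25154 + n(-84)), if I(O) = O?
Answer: 74240/82509 ≈ 0.89978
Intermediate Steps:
d(T) = ⅕ (d(T) = 1/5 = ⅕)
n(r) = ⅕ + r² + r*(65 + r) (n(r) = (r² + (r - 1*(-65))*r) + ⅕ = (r² + (r + 65)*r) + ⅕ = (r² + (65 + r)*r) + ⅕ = (r² + r*(65 + r)) + ⅕ = ⅕ + r² + r*(65 + r))
(18427 - 33275)/(-25154 + n(-84)) = (18427 - 33275)/(-25154 + (⅕ + 2*(-84)² + 65*(-84))) = -14848/(-25154 + (⅕ + 2*7056 - 5460)) = -14848/(-25154 + (⅕ + 14112 - 5460)) = -14848/(-25154 + 43261/5) = -14848/(-82509/5) = -14848*(-5/82509) = 74240/82509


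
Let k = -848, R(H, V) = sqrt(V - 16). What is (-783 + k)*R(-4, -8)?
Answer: -3262*I*sqrt(6) ≈ -7990.2*I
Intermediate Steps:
R(H, V) = sqrt(-16 + V)
(-783 + k)*R(-4, -8) = (-783 - 848)*sqrt(-16 - 8) = -3262*I*sqrt(6)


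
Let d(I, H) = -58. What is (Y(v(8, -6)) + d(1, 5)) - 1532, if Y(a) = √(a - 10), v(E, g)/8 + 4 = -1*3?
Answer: -1590 + I*√66 ≈ -1590.0 + 8.124*I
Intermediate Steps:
v(E, g) = -56 (v(E, g) = -32 + 8*(-1*3) = -32 + 8*(-3) = -32 - 24 = -56)
Y(a) = √(-10 + a)
(Y(v(8, -6)) + d(1, 5)) - 1532 = (√(-10 - 56) - 58) - 1532 = (√(-66) - 58) - 1532 = (I*√66 - 58) - 1532 = (-58 + I*√66) - 1532 = -1590 + I*√66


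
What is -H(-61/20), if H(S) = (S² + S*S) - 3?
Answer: -3121/200 ≈ -15.605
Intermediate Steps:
H(S) = -3 + 2*S² (H(S) = (S² + S²) - 3 = 2*S² - 3 = -3 + 2*S²)
-H(-61/20) = -(-3 + 2*(-61/20)²) = -(-3 + 2*(3721/400)) = -(-3 + 3721/200) = -1*3121/200 = -3121/200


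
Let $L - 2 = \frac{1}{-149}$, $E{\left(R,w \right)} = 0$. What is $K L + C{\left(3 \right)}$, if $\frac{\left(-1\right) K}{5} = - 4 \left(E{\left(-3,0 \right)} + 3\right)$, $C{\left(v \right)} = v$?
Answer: $\frac{18267}{149} \approx 122.6$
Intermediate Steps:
$L = \frac{297}{149}$ ($L = 2 + \frac{1}{-149} = 2 - \frac{1}{149} = \frac{297}{149} \approx 1.9933$)
$K = 60$ ($K = - 5 \left(- 4 \left(0 + 3\right)\right) = - 5 \left(\left(-4\right) 3\right) = \left(-5\right) \left(-12\right) = 60$)
$K L + C{\left(3 \right)} = 60 \cdot \frac{297}{149} + 3 = \frac{17820}{149} + 3 = \frac{18267}{149}$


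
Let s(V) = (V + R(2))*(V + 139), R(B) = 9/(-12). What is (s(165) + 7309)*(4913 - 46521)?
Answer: -2381683528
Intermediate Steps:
R(B) = -3/4 (R(B) = 9*(-1/12) = -3/4)
s(V) = (139 + V)*(-3/4 + V) (s(V) = (V - 3/4)*(V + 139) = (-3/4 + V)*(139 + V) = (139 + V)*(-3/4 + V))
(s(165) + 7309)*(4913 - 46521) = ((-417/4 + 165**2 + (553/4)*165) + 7309)*(4913 - 46521) = ((-417/4 + 27225 + 91245/4) + 7309)*(-41608) = (49932 + 7309)*(-41608) = 57241*(-41608) = -2381683528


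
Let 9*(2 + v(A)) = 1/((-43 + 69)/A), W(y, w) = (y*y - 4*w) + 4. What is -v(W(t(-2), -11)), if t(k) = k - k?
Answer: 70/39 ≈ 1.7949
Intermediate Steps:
t(k) = 0
W(y, w) = 4 + y**2 - 4*w (W(y, w) = (y**2 - 4*w) + 4 = 4 + y**2 - 4*w)
v(A) = -2 + A/234 (v(A) = -2 + 1/(9*(((-43 + 69)/A))) = -2 + 1/(9*((26/A))) = -2 + (A/26)/9 = -2 + A/234)
-v(W(t(-2), -11)) = -(-2 + (4 + 0**2 - 4*(-11))/234) = -(-2 + (4 + 0 + 44)/234) = -(-2 + (1/234)*48) = -(-2 + 8/39) = -1*(-70/39) = 70/39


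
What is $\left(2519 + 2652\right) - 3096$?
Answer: $2075$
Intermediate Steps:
$\left(2519 + 2652\right) - 3096 = 5171 - 3096 = 2075$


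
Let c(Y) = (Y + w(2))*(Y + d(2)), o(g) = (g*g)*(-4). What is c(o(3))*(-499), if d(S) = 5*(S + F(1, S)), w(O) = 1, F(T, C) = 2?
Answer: -279440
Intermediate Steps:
d(S) = 10 + 5*S (d(S) = 5*(S + 2) = 5*(2 + S) = 10 + 5*S)
o(g) = -4*g**2 (o(g) = g**2*(-4) = -4*g**2)
c(Y) = (1 + Y)*(20 + Y) (c(Y) = (Y + 1)*(Y + (10 + 5*2)) = (1 + Y)*(Y + (10 + 10)) = (1 + Y)*(Y + 20) = (1 + Y)*(20 + Y))
c(o(3))*(-499) = (20 + (-4*3**2)**2 + 21*(-4*3**2))*(-499) = (20 + (-4*9)**2 + 21*(-4*9))*(-499) = (20 + (-36)**2 + 21*(-36))*(-499) = (20 + 1296 - 756)*(-499) = 560*(-499) = -279440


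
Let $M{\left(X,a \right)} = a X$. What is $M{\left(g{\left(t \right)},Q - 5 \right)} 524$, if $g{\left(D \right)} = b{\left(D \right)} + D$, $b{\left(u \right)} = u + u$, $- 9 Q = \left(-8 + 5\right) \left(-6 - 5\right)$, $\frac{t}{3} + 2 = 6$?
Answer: $-163488$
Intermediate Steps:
$t = 12$ ($t = -6 + 3 \cdot 6 = -6 + 18 = 12$)
$Q = - \frac{11}{3}$ ($Q = - \frac{\left(-8 + 5\right) \left(-6 - 5\right)}{9} = - \frac{\left(-3\right) \left(-11\right)}{9} = \left(- \frac{1}{9}\right) 33 = - \frac{11}{3} \approx -3.6667$)
$b{\left(u \right)} = 2 u$
$g{\left(D \right)} = 3 D$ ($g{\left(D \right)} = 2 D + D = 3 D$)
$M{\left(X,a \right)} = X a$
$M{\left(g{\left(t \right)},Q - 5 \right)} 524 = 3 \cdot 12 \left(- \frac{11}{3} - 5\right) 524 = 36 \left(- \frac{11}{3} - 5\right) 524 = 36 \left(- \frac{26}{3}\right) 524 = \left(-312\right) 524 = -163488$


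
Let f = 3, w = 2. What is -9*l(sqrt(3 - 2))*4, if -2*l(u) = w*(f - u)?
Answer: 72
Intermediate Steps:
l(u) = -3 + u (l(u) = -(3 - u) = -(6 - 2*u)/2 = -3 + u)
-9*l(sqrt(3 - 2))*4 = -9*(-3 + sqrt(3 - 2))*4 = -9*(-3 + sqrt(1))*4 = -9*(-3 + 1)*4 = -9*(-2)*4 = 18*4 = 72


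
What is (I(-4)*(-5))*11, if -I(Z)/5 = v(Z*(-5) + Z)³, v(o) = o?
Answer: 1126400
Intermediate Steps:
I(Z) = 320*Z³ (I(Z) = -5*(Z*(-5) + Z)³ = -5*(-5*Z + Z)³ = -5*(-64*Z³) = -(-320)*Z³ = 320*Z³)
(I(-4)*(-5))*11 = ((320*(-4)³)*(-5))*11 = ((320*(-64))*(-5))*11 = -20480*(-5)*11 = 102400*11 = 1126400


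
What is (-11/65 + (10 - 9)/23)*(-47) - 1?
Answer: 7341/1495 ≈ 4.9104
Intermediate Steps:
(-11/65 + (10 - 9)/23)*(-47) - 1 = (-11*1/65 + 1*(1/23))*(-47) - 1 = (-11/65 + 1/23)*(-47) - 1 = -188/1495*(-47) - 1 = 8836/1495 - 1 = 7341/1495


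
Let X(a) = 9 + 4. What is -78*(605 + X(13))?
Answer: -48204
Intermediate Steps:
X(a) = 13
-78*(605 + X(13)) = -78*(605 + 13) = -78*618 = -48204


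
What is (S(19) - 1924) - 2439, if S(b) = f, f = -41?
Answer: -4404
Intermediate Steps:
S(b) = -41
(S(19) - 1924) - 2439 = (-41 - 1924) - 2439 = -1965 - 2439 = -4404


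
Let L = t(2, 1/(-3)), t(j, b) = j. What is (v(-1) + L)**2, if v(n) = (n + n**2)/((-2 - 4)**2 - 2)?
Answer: 4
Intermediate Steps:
L = 2
v(n) = n/34 + n**2/34 (v(n) = (n + n**2)/((-6)**2 - 2) = (n + n**2)/(36 - 2) = (n + n**2)/34 = (n + n**2)*(1/34) = n/34 + n**2/34)
(v(-1) + L)**2 = ((1/34)*(-1)*(1 - 1) + 2)**2 = ((1/34)*(-1)*0 + 2)**2 = (0 + 2)**2 = 2**2 = 4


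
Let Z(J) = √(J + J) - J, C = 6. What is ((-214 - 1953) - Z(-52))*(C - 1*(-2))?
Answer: -17752 - 16*I*√26 ≈ -17752.0 - 81.584*I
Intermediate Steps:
Z(J) = -J + √2*√J (Z(J) = √(2*J) - J = √2*√J - J = -J + √2*√J)
((-214 - 1953) - Z(-52))*(C - 1*(-2)) = ((-214 - 1953) - (-1*(-52) + √2*√(-52)))*(6 - 1*(-2)) = (-2167 - (52 + √2*(2*I*√13)))*(6 + 2) = (-2167 - (52 + 2*I*√26))*8 = (-2167 + (-52 - 2*I*√26))*8 = (-2219 - 2*I*√26)*8 = -17752 - 16*I*√26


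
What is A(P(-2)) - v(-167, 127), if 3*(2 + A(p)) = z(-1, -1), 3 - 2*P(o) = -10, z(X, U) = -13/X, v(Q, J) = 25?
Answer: -68/3 ≈ -22.667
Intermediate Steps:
P(o) = 13/2 (P(o) = 3/2 - ½*(-10) = 3/2 + 5 = 13/2)
A(p) = 7/3 (A(p) = -2 + (-13/(-1))/3 = -2 + (-13*(-1))/3 = -2 + (⅓)*13 = -2 + 13/3 = 7/3)
A(P(-2)) - v(-167, 127) = 7/3 - 1*25 = 7/3 - 25 = -68/3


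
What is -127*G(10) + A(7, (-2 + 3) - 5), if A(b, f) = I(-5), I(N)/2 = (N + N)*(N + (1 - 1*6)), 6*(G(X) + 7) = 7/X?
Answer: 64451/60 ≈ 1074.2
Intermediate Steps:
G(X) = -7 + 7/(6*X) (G(X) = -7 + (7/X)/6 = -7 + 7/(6*X))
I(N) = 4*N*(-5 + N) (I(N) = 2*((N + N)*(N + (1 - 1*6))) = 2*((2*N)*(N + (1 - 6))) = 2*((2*N)*(N - 5)) = 2*((2*N)*(-5 + N)) = 2*(2*N*(-5 + N)) = 4*N*(-5 + N))
A(b, f) = 200 (A(b, f) = 4*(-5)*(-5 - 5) = 4*(-5)*(-10) = 200)
-127*G(10) + A(7, (-2 + 3) - 5) = -127*(-7 + (7/6)/10) + 200 = -127*(-7 + (7/6)*(⅒)) + 200 = -127*(-7 + 7/60) + 200 = -127*(-413/60) + 200 = 52451/60 + 200 = 64451/60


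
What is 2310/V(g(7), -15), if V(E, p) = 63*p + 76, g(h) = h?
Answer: -210/79 ≈ -2.6582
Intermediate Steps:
V(E, p) = 76 + 63*p
2310/V(g(7), -15) = 2310/(76 + 63*(-15)) = 2310/(76 - 945) = 2310/(-869) = 2310*(-1/869) = -210/79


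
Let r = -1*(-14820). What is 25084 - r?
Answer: 10264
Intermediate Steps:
r = 14820
25084 - r = 25084 - 1*14820 = 25084 - 14820 = 10264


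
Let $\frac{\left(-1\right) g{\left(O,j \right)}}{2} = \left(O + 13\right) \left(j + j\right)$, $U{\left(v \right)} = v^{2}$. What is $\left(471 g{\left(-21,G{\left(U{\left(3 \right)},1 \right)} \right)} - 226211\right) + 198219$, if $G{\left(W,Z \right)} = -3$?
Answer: $-73208$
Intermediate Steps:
$g{\left(O,j \right)} = - 4 j \left(13 + O\right)$ ($g{\left(O,j \right)} = - 2 \left(O + 13\right) \left(j + j\right) = - 2 \left(13 + O\right) 2 j = - 2 \cdot 2 j \left(13 + O\right) = - 4 j \left(13 + O\right)$)
$\left(471 g{\left(-21,G{\left(U{\left(3 \right)},1 \right)} \right)} - 226211\right) + 198219 = \left(471 \left(\left(-4\right) \left(-3\right) \left(13 - 21\right)\right) - 226211\right) + 198219 = \left(471 \left(\left(-4\right) \left(-3\right) \left(-8\right)\right) - 226211\right) + 198219 = \left(471 \left(-96\right) - 226211\right) + 198219 = \left(-45216 - 226211\right) + 198219 = -271427 + 198219 = -73208$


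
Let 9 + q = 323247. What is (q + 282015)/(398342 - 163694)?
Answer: 201751/78216 ≈ 2.5794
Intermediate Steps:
q = 323238 (q = -9 + 323247 = 323238)
(q + 282015)/(398342 - 163694) = (323238 + 282015)/(398342 - 163694) = 605253/234648 = 605253*(1/234648) = 201751/78216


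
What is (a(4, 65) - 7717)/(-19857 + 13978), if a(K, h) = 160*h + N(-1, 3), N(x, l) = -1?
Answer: -2682/5879 ≈ -0.45620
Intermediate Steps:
a(K, h) = -1 + 160*h (a(K, h) = 160*h - 1 = -1 + 160*h)
(a(4, 65) - 7717)/(-19857 + 13978) = ((-1 + 160*65) - 7717)/(-19857 + 13978) = ((-1 + 10400) - 7717)/(-5879) = (10399 - 7717)*(-1/5879) = 2682*(-1/5879) = -2682/5879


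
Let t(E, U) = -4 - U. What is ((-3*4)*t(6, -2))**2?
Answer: 576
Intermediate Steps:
((-3*4)*t(6, -2))**2 = ((-3*4)*(-4 - 1*(-2)))**2 = (-12*(-4 + 2))**2 = (-12*(-2))**2 = 24**2 = 576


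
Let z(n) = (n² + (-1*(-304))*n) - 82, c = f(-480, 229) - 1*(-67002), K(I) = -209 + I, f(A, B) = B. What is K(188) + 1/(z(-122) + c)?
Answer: -943844/44945 ≈ -21.000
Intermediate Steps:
c = 67231 (c = 229 - 1*(-67002) = 229 + 67002 = 67231)
z(n) = -82 + n² + 304*n (z(n) = (n² + 304*n) - 82 = -82 + n² + 304*n)
K(188) + 1/(z(-122) + c) = (-209 + 188) + 1/((-82 + (-122)² + 304*(-122)) + 67231) = -21 + 1/((-82 + 14884 - 37088) + 67231) = -21 + 1/(-22286 + 67231) = -21 + 1/44945 = -943844/44945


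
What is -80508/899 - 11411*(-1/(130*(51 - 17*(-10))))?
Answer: -2302736351/25828270 ≈ -89.156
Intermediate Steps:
-80508/899 - 11411*(-1/(130*(51 - 17*(-10)))) = -80508*1/899 - 11411*(-1/(130*(51 + 170))) = -80508/899 - 11411/(221*(-130)) = -80508/899 - 11411/(-28730) = -80508/899 - 11411*(-1/28730) = -80508/899 + 11411/28730 = -2302736351/25828270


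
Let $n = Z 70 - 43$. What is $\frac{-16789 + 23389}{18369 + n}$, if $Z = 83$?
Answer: $\frac{825}{3017} \approx 0.27345$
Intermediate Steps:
$n = 5767$ ($n = 83 \cdot 70 - 43 = 5810 - 43 = 5767$)
$\frac{-16789 + 23389}{18369 + n} = \frac{-16789 + 23389}{18369 + 5767} = \frac{6600}{24136} = 6600 \cdot \frac{1}{24136} = \frac{825}{3017}$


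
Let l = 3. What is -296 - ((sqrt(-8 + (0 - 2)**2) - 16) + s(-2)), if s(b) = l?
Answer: -283 - 2*I ≈ -283.0 - 2.0*I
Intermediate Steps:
s(b) = 3
-296 - ((sqrt(-8 + (0 - 2)**2) - 16) + s(-2)) = -296 - ((sqrt(-8 + (0 - 2)**2) - 16) + 3) = -296 - ((sqrt(-8 + (-2)**2) - 16) + 3) = -296 - ((sqrt(-8 + 4) - 16) + 3) = -296 - ((sqrt(-4) - 16) + 3) = -296 - ((2*I - 16) + 3) = -296 - ((-16 + 2*I) + 3) = -296 - (-13 + 2*I) = -296 + (13 - 2*I) = -283 - 2*I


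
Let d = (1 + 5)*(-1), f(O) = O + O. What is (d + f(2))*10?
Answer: -20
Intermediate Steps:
f(O) = 2*O
d = -6 (d = 6*(-1) = -6)
(d + f(2))*10 = (-6 + 2*2)*10 = (-6 + 4)*10 = -2*10 = -20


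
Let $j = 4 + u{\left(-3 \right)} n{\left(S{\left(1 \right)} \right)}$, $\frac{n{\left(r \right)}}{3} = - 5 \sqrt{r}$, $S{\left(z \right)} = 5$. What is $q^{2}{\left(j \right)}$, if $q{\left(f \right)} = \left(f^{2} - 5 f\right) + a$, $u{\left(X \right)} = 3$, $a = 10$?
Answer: $102728286 - 2735370 \sqrt{5} \approx 9.6612 \cdot 10^{7}$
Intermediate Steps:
$n{\left(r \right)} = - 15 \sqrt{r}$ ($n{\left(r \right)} = 3 \left(- 5 \sqrt{r}\right) = - 15 \sqrt{r}$)
$j = 4 - 45 \sqrt{5}$ ($j = 4 + 3 \left(- 15 \sqrt{5}\right) = 4 - 45 \sqrt{5} \approx -96.623$)
$q{\left(f \right)} = 10 + f^{2} - 5 f$ ($q{\left(f \right)} = \left(f^{2} - 5 f\right) + 10 = 10 + f^{2} - 5 f$)
$q^{2}{\left(j \right)} = \left(10 + \left(4 - 45 \sqrt{5}\right)^{2} - 5 \left(4 - 45 \sqrt{5}\right)\right)^{2} = \left(10 + \left(4 - 45 \sqrt{5}\right)^{2} - \left(20 - 225 \sqrt{5}\right)\right)^{2} = \left(-10 + \left(4 - 45 \sqrt{5}\right)^{2} + 225 \sqrt{5}\right)^{2}$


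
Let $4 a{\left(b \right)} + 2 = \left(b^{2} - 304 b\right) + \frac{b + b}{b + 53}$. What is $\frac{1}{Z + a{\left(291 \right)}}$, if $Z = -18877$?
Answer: $- \frac{688}{13638105} \approx -5.0447 \cdot 10^{-5}$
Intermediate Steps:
$a{\left(b \right)} = - \frac{1}{2} - 76 b + \frac{b^{2}}{4} + \frac{b}{2 \left(53 + b\right)}$ ($a{\left(b \right)} = - \frac{1}{2} + \frac{\left(b^{2} - 304 b\right) + \frac{b + b}{b + 53}}{4} = - \frac{1}{2} + \frac{\left(b^{2} - 304 b\right) + \frac{2 b}{53 + b}}{4} = - \frac{1}{2} + \frac{b^{2} - 304 b + \frac{2 b}{53 + b}}{4} = - \frac{1}{2} + \left(- 76 b + \frac{b^{2}}{4} + \frac{b}{2 \left(53 + b\right)}\right) = - \frac{1}{2} - 76 b + \frac{b^{2}}{4} + \frac{b}{2 \left(53 + b\right)}$)
$\frac{1}{Z + a{\left(291 \right)}} = \frac{1}{-18877 + \frac{-106 + 291^{3} - 4688592 - 251 \cdot 291^{2}}{4 \left(53 + 291\right)}} = \frac{1}{-18877 + \frac{-106 + 24642171 - 4688592 - 21254931}{4 \cdot 344}} = \frac{1}{-18877 + \frac{1}{4} \cdot \frac{1}{344} \left(-106 + 24642171 - 4688592 - 21254931\right)} = \frac{1}{-18877 + \frac{1}{4} \cdot \frac{1}{344} \left(-1301458\right)} = \frac{1}{-18877 - \frac{650729}{688}} = \frac{1}{- \frac{13638105}{688}} = - \frac{688}{13638105}$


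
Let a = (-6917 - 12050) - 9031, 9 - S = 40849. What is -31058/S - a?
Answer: 571734689/20420 ≈ 27999.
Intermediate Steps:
S = -40840 (S = 9 - 1*40849 = 9 - 40849 = -40840)
a = -27998 (a = -18967 - 9031 = -27998)
-31058/S - a = -31058/(-40840) - 1*(-27998) = -31058*(-1/40840) + 27998 = 15529/20420 + 27998 = 571734689/20420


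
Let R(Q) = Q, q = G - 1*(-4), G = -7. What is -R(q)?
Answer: 3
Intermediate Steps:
q = -3 (q = -7 - 1*(-4) = -7 + 4 = -3)
-R(q) = -1*(-3) = 3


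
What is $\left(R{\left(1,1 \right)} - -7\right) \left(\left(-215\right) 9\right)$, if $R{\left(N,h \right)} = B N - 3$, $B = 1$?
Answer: $-9675$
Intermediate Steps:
$R{\left(N,h \right)} = -3 + N$ ($R{\left(N,h \right)} = 1 N - 3 = N - 3 = -3 + N$)
$\left(R{\left(1,1 \right)} - -7\right) \left(\left(-215\right) 9\right) = \left(\left(-3 + 1\right) - -7\right) \left(\left(-215\right) 9\right) = \left(-2 + 7\right) \left(-1935\right) = 5 \left(-1935\right) = -9675$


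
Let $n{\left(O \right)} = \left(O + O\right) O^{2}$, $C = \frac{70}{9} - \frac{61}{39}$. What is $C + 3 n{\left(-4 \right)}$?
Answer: $- \frac{44201}{117} \approx -377.79$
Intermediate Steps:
$C = \frac{727}{117}$ ($C = 70 \cdot \frac{1}{9} - \frac{61}{39} = \frac{70}{9} - \frac{61}{39} = \frac{727}{117} \approx 6.2137$)
$n{\left(O \right)} = 2 O^{3}$ ($n{\left(O \right)} = 2 O O^{2} = 2 O^{3}$)
$C + 3 n{\left(-4 \right)} = \frac{727}{117} + 3 \cdot 2 \left(-4\right)^{3} = \frac{727}{117} + 3 \cdot 2 \left(-64\right) = \frac{727}{117} + 3 \left(-128\right) = \frac{727}{117} - 384 = - \frac{44201}{117}$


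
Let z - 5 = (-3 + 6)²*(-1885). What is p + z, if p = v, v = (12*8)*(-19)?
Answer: -18784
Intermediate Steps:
v = -1824 (v = 96*(-19) = -1824)
p = -1824
z = -16960 (z = 5 + (-3 + 6)²*(-1885) = 5 + 3²*(-1885) = 5 + 9*(-1885) = 5 - 16965 = -16960)
p + z = -1824 - 16960 = -18784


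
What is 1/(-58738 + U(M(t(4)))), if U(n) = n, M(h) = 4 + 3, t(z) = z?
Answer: -1/58731 ≈ -1.7027e-5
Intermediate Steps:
M(h) = 7
1/(-58738 + U(M(t(4)))) = 1/(-58738 + 7) = 1/(-58731) = -1/58731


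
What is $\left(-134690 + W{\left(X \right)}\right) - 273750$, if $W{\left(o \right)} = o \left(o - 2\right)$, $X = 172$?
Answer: $-379200$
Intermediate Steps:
$W{\left(o \right)} = o \left(-2 + o\right)$
$\left(-134690 + W{\left(X \right)}\right) - 273750 = \left(-134690 + 172 \left(-2 + 172\right)\right) - 273750 = \left(-134690 + 172 \cdot 170\right) - 273750 = \left(-134690 + 29240\right) - 273750 = -105450 - 273750 = -379200$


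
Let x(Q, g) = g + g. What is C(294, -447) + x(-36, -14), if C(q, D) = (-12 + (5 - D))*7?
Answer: 3052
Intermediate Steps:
C(q, D) = -49 - 7*D (C(q, D) = (-7 - D)*7 = -49 - 7*D)
x(Q, g) = 2*g
C(294, -447) + x(-36, -14) = (-49 - 7*(-447)) + 2*(-14) = (-49 + 3129) - 28 = 3080 - 28 = 3052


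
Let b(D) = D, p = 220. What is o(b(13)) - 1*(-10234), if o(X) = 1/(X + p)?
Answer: 2384523/233 ≈ 10234.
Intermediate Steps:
o(X) = 1/(220 + X) (o(X) = 1/(X + 220) = 1/(220 + X))
o(b(13)) - 1*(-10234) = 1/(220 + 13) - 1*(-10234) = 1/233 + 10234 = 2384523/233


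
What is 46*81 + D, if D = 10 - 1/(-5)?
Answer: 18681/5 ≈ 3736.2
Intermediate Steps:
D = 51/5 (D = 10 - 1*(-⅕) = 10 + ⅕ = 51/5 ≈ 10.200)
46*81 + D = 46*81 + 51/5 = 3726 + 51/5 = 18681/5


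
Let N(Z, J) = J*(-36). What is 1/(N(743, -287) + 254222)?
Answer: 1/264554 ≈ 3.7799e-6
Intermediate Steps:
N(Z, J) = -36*J
1/(N(743, -287) + 254222) = 1/(-36*(-287) + 254222) = 1/(10332 + 254222) = 1/264554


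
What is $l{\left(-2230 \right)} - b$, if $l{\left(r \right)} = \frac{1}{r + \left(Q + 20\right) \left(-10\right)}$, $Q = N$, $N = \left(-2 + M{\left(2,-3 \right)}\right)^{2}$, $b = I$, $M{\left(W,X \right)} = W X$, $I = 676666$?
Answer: $- \frac{2077364621}{3070} \approx -6.7667 \cdot 10^{5}$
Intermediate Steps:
$b = 676666$
$N = 64$ ($N = \left(-2 + 2 \left(-3\right)\right)^{2} = \left(-2 - 6\right)^{2} = \left(-8\right)^{2} = 64$)
$Q = 64$
$l{\left(r \right)} = \frac{1}{-840 + r}$ ($l{\left(r \right)} = \frac{1}{r + \left(64 + 20\right) \left(-10\right)} = \frac{1}{r + 84 \left(-10\right)} = \frac{1}{r - 840} = \frac{1}{-840 + r}$)
$l{\left(-2230 \right)} - b = \frac{1}{-840 - 2230} - 676666 = \frac{1}{-3070} - 676666 = - \frac{1}{3070} - 676666 = - \frac{2077364621}{3070}$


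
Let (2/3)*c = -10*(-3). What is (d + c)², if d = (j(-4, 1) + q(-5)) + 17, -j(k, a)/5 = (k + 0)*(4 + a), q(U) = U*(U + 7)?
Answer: 23104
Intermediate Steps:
q(U) = U*(7 + U)
j(k, a) = -5*k*(4 + a) (j(k, a) = -5*(k + 0)*(4 + a) = -5*k*(4 + a))
c = 45 (c = 3*(-10*(-3))/2 = (3/2)*30 = 45)
d = 107 (d = (-5*(-4)*(4 + 1) - 5*(7 - 5)) + 17 = (-5*(-4)*5 - 5*2) + 17 = (100 - 10) + 17 = 90 + 17 = 107)
(d + c)² = (107 + 45)² = 152² = 23104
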